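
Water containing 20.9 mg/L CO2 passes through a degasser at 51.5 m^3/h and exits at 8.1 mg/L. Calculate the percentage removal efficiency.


CO2_out / CO2_in = 8.1 / 20.9 = 0.38755981
Fraction remaining = 0.38755981
efficiency = (1 - 0.38755981) * 100 = 61.244 %

61.244 %


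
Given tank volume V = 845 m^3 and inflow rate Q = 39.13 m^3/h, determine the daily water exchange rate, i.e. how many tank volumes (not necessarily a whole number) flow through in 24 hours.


Daily flow volume = 39.13 m^3/h * 24 h = 939.12 m^3/day
Exchanges = daily flow / tank volume = 939.12 / 845 = 1.11138 exchanges/day

1.11138 exchanges/day


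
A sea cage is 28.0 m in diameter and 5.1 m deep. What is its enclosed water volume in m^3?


r = d/2 = 28.0/2 = 14 m
Base area = pi*r^2 = pi*14^2 = 615.75216 m^2
Volume = 615.75216 * 5.1 = 3140.34 m^3

3140.34 m^3


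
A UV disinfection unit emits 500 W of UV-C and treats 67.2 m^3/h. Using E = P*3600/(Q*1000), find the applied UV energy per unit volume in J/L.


Energy delivered per hour = 500 W * 3600 s = 1800000 J/h
Volume treated per hour = 67.2 m^3/h * 1000 = 67200 L/h
dose = 1800000 / 67200 = 26.7857 J/L

26.7857 J/L


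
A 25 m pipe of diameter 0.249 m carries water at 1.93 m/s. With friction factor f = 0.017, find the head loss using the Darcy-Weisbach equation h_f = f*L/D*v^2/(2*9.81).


v^2 = 1.93^2 = 3.7249 m^2/s^2
L/D = 25/0.249 = 100.40161
h_f = f*(L/D)*v^2/(2g) = 0.017 * 100.40161 * 3.7249 / 19.62 = 0.324045 m

0.324045 m


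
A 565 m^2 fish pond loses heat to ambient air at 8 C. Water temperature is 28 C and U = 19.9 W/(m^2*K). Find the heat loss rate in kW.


Temperature difference dT = 28 - 8 = 20 K
Heat loss (W) = U * A * dT = 19.9 * 565 * 20 = 224870 W
Convert to kW: 224870 / 1000 = 224.87 kW

224.87 kW


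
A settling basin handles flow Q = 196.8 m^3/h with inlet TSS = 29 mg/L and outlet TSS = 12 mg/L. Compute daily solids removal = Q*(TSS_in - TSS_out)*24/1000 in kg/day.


Concentration drop: TSS_in - TSS_out = 29 - 12 = 17 mg/L
Hourly solids removed = Q * dTSS = 196.8 m^3/h * 17 mg/L = 3345.6 g/h  (m^3/h * mg/L = g/h)
Daily solids removed = 3345.6 * 24 = 80294.4 g/day
Convert g to kg: 80294.4 / 1000 = 80.2944 kg/day

80.2944 kg/day


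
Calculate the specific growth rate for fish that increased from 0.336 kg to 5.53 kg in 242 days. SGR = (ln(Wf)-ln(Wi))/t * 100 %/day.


ln(W_f) = ln(5.53) = 1.7101878
ln(W_i) = ln(0.336) = -1.0906441
ln(W_f) - ln(W_i) = 1.7101878 - -1.0906441 = 2.8008319
SGR = 2.8008319 / 242 * 100 = 1.15737 %/day

1.15737 %/day


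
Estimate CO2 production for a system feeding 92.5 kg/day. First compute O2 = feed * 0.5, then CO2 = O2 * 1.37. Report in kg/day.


O2 = 92.5 * 0.5 = 46.25
CO2 = 46.25 * 1.37 = 63.3625

63.3625 kg/day


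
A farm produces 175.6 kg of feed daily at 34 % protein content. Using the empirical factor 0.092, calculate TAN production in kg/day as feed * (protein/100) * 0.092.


Protein in feed = 175.6 * 34/100 = 59.704 kg/day
TAN = protein * 0.092 = 59.704 * 0.092 = 5.492768 kg/day

5.492768 kg/day


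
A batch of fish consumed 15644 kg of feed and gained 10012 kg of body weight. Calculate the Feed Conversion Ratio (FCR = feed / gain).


FCR = feed consumed / weight gained
FCR = 15644 kg / 10012 kg = 1.56252

1.56252


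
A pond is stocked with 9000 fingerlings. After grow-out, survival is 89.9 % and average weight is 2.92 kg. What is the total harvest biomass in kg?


Survivors = 9000 * 89.9/100 = 8091 fish
Harvest biomass = survivors * W_f = 8091 * 2.92 = 23625.72 kg

23625.72 kg


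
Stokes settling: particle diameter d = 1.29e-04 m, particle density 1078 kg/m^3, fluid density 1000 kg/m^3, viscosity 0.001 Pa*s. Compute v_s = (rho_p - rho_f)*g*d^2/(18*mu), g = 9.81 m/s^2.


Density difference: rho_p - rho_f = 1078 - 1000 = 78 kg/m^3
d^2 = (1.29e-04)^2 = 1.6641e-08 m^2
Numerator = (rho_p - rho_f) * g * d^2 = 78 * 9.81 * 1.6641e-08 = 1.273336e-05
Denominator = 18 * mu = 18 * 0.001 = 0.018
v_s = 1.273336e-05 / 0.018 = 7.07409e-04 m/s
Check: Re = rho_f * v_s * d / mu = 1000 * 7.07409e-04 * 1.29e-04 / 0.001 = 0.0913 < 1, so Stokes' law applies.

7.07409e-04 m/s


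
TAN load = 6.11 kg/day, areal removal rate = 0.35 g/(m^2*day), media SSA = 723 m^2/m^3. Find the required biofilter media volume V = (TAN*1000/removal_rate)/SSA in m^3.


A = 6.11*1000 / 0.35 = 17457.143 m^2
V = 17457.143 / 723 = 24.1454

24.1454 m^3


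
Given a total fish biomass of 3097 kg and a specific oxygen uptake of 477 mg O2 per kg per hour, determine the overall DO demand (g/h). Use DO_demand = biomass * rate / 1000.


Total O2 consumption (mg/h) = 3097 kg * 477 mg/(kg*h) = 1477269 mg/h
Convert to g/h: 1477269 / 1000 = 1477.269 g/h

1477.269 g/h


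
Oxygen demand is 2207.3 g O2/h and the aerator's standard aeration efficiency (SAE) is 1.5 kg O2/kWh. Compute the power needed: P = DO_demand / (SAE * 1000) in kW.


SAE in g O2/kWh = 1.5 * 1000 = 1500 g/kWh
P = DO_demand / SAE_g = 2207.3 / 1500 = 1.47153 kW

1.47153 kW


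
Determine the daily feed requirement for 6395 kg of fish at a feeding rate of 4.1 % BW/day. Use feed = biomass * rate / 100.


Feeding rate fraction = 4.1% / 100 = 0.041
Daily feed = 6395 kg * 0.041 = 262.195 kg/day

262.195 kg/day


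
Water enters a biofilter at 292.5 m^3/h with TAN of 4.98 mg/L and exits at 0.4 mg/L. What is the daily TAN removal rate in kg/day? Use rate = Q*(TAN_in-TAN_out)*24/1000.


Concentration drop: TAN_in - TAN_out = 4.98 - 0.4 = 4.58 mg/L
Hourly TAN removed = Q * dTAN = 292.5 m^3/h * 4.58 mg/L = 1339.65 g/h  (m^3/h * mg/L = g/h)
Daily TAN removed = 1339.65 * 24 = 32151.6 g/day
Convert to kg/day: 32151.6 / 1000 = 32.1516 kg/day

32.1516 kg/day


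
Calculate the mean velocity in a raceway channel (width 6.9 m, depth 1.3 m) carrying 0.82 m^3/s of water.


Cross-sectional area = W * d = 6.9 * 1.3 = 8.97 m^2
Velocity = Q / A = 0.82 / 8.97 = 0.0914158 m/s

0.0914158 m/s


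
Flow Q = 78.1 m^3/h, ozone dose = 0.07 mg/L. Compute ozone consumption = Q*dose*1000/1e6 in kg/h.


O3 demand (mg/h) = Q * dose * 1000 = 78.1 * 0.07 * 1000 = 5467 mg/h
Convert mg to kg: 5467 / 1e6 = 0.005467 kg/h

0.005467 kg/h


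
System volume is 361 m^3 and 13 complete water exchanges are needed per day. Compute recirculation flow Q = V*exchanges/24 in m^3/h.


Daily recirculation volume = 361 m^3 * 13 = 4693 m^3/day
Flow rate Q = daily volume / 24 h = 4693 / 24 = 195.542 m^3/h

195.542 m^3/h


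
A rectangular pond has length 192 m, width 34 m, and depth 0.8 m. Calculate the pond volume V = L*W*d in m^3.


Base area = L * W = 192 * 34 = 6528 m^2
Volume = area * depth = 6528 * 0.8 = 5222.4 m^3

5222.4 m^3


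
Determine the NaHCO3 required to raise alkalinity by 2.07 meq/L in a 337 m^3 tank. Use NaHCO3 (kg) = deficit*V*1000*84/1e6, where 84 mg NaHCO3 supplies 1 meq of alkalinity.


Tank volume in L = 337 m^3 * 1000 = 337000 L
Total meq required = 2.07 meq/L * 337000 L = 697590 meq
NaHCO3 mass = 697590 meq * 84 mg/meq / 1e6 = 58.5976 kg

58.5976 kg


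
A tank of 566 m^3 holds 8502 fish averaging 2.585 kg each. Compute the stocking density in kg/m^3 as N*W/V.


Total biomass = 8502 fish * 2.585 kg = 21977.67 kg
Density = total biomass / volume = 21977.67 / 566 = 38.8298 kg/m^3

38.8298 kg/m^3


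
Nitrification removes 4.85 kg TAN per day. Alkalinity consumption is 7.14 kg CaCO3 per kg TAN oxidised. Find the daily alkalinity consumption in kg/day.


Alkalinity factor: 7.14 kg CaCO3 consumed per kg TAN nitrified
alk = 4.85 kg TAN * 7.14 = 34.629 kg CaCO3/day

34.629 kg CaCO3/day


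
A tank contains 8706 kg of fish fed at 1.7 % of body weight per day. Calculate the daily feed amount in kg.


Feeding rate fraction = 1.7% / 100 = 0.017
Daily feed = 8706 kg * 0.017 = 148.002 kg/day

148.002 kg/day


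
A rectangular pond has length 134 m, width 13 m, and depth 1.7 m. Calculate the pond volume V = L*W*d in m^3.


Base area = L * W = 134 * 13 = 1742 m^2
Volume = area * depth = 1742 * 1.7 = 2961.4 m^3

2961.4 m^3


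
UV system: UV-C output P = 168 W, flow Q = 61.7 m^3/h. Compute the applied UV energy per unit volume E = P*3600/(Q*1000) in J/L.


Energy delivered per hour = 168 W * 3600 s = 604800 J/h
Volume treated per hour = 61.7 m^3/h * 1000 = 61700 L/h
dose = 604800 / 61700 = 9.80227 J/L

9.80227 J/L


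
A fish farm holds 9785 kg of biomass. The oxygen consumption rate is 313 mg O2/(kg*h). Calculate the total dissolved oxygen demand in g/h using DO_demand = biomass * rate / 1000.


Total O2 consumption (mg/h) = 9785 kg * 313 mg/(kg*h) = 3062705 mg/h
Convert to g/h: 3062705 / 1000 = 3062.705 g/h

3062.705 g/h


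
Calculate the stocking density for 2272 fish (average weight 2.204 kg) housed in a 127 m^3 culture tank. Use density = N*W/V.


Total biomass = 2272 fish * 2.204 kg = 5007.488 kg
Density = total biomass / volume = 5007.488 / 127 = 39.429 kg/m^3

39.429 kg/m^3


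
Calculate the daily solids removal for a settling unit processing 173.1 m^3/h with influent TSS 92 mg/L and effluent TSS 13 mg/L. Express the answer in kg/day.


Concentration drop: TSS_in - TSS_out = 92 - 13 = 79 mg/L
Hourly solids removed = Q * dTSS = 173.1 m^3/h * 79 mg/L = 13674.9 g/h  (m^3/h * mg/L = g/h)
Daily solids removed = 13674.9 * 24 = 328197.6 g/day
Convert g to kg: 328197.6 / 1000 = 328.1976 kg/day

328.1976 kg/day


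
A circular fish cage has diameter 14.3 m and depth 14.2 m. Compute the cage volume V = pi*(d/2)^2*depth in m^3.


r = d/2 = 14.3/2 = 7.15 m
Base area = pi*r^2 = pi*7.15^2 = 160.60607 m^2
Volume = 160.60607 * 14.2 = 2280.61 m^3

2280.61 m^3


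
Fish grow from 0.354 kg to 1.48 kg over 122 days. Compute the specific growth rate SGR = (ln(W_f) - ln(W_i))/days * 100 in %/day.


ln(W_f) = ln(1.48) = 0.39204209
ln(W_i) = ln(0.354) = -1.0384584
ln(W_f) - ln(W_i) = 0.39204209 - -1.0384584 = 1.4305005
SGR = 1.4305005 / 122 * 100 = 1.17254 %/day

1.17254 %/day


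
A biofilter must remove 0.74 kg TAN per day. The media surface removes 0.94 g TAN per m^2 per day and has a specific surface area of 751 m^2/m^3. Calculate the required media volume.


A = 0.74*1000 / 0.94 = 787.23404 m^2
V = 787.23404 / 751 = 1.04825

1.04825 m^3


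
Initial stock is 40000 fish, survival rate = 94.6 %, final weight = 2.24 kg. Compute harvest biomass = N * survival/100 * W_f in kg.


Survivors = 40000 * 94.6/100 = 37840 fish
Harvest biomass = survivors * W_f = 37840 * 2.24 = 84761.6 kg

84761.6 kg


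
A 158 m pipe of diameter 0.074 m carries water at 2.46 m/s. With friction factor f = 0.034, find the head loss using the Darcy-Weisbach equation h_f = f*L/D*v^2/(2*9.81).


v^2 = 2.46^2 = 6.0516 m^2/s^2
L/D = 158/0.074 = 2135.1351
h_f = f*(L/D)*v^2/(2g) = 0.034 * 2135.1351 * 6.0516 / 19.62 = 22.3911 m

22.3911 m


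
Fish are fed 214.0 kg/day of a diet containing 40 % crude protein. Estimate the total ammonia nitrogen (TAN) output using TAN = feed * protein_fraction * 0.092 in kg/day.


Protein in feed = 214.0 * 40/100 = 85.6 kg/day
TAN = protein * 0.092 = 85.6 * 0.092 = 7.8752 kg/day

7.8752 kg/day


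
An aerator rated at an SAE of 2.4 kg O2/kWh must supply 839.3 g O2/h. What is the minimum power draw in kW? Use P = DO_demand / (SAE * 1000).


SAE in g O2/kWh = 2.4 * 1000 = 2400 g/kWh
P = DO_demand / SAE_g = 839.3 / 2400 = 0.349708 kW

0.349708 kW


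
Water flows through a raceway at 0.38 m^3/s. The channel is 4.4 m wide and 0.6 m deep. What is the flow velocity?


Cross-sectional area = W * d = 4.4 * 0.6 = 2.64 m^2
Velocity = Q / A = 0.38 / 2.64 = 0.143939 m/s

0.143939 m/s


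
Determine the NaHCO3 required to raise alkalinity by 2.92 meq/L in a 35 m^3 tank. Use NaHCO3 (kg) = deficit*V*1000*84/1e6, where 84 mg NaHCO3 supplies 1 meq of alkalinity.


Tank volume in L = 35 m^3 * 1000 = 35000 L
Total meq required = 2.92 meq/L * 35000 L = 102200 meq
NaHCO3 mass = 102200 meq * 84 mg/meq / 1e6 = 8.5848 kg

8.5848 kg


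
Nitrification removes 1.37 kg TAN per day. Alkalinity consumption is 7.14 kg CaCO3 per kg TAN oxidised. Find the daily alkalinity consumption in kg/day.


Alkalinity factor: 7.14 kg CaCO3 consumed per kg TAN nitrified
alk = 1.37 kg TAN * 7.14 = 9.7818 kg CaCO3/day

9.7818 kg CaCO3/day


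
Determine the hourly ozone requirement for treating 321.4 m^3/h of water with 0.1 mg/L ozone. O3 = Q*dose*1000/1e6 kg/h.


O3 demand (mg/h) = Q * dose * 1000 = 321.4 * 0.1 * 1000 = 32140 mg/h
Convert mg to kg: 32140 / 1e6 = 0.03214 kg/h

0.03214 kg/h


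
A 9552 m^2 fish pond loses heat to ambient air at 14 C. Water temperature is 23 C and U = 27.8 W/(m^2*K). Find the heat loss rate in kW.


Temperature difference dT = 23 - 14 = 9 K
Heat loss (W) = U * A * dT = 27.8 * 9552 * 9 = 2389910.4 W
Convert to kW: 2389910.4 / 1000 = 2389.9104 kW

2389.9104 kW


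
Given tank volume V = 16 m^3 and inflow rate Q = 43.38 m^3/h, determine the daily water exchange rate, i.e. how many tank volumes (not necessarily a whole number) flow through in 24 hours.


Daily flow volume = 43.38 m^3/h * 24 h = 1041.12 m^3/day
Exchanges = daily flow / tank volume = 1041.12 / 16 = 65.07 exchanges/day

65.07 exchanges/day


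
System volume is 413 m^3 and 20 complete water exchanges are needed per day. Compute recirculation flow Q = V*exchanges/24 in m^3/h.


Daily recirculation volume = 413 m^3 * 20 = 8260 m^3/day
Flow rate Q = daily volume / 24 h = 8260 / 24 = 344.167 m^3/h

344.167 m^3/h


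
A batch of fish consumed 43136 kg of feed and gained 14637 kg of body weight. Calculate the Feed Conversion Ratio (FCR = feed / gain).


FCR = feed consumed / weight gained
FCR = 43136 kg / 14637 kg = 2.94705

2.94705


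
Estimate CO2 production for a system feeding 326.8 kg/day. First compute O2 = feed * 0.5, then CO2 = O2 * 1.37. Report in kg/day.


O2 = 326.8 * 0.5 = 163.4
CO2 = 163.4 * 1.37 = 223.858

223.858 kg/day


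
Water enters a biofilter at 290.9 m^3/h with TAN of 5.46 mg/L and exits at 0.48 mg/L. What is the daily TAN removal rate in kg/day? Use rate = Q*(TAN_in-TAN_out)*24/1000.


Concentration drop: TAN_in - TAN_out = 5.46 - 0.48 = 4.98 mg/L
Hourly TAN removed = Q * dTAN = 290.9 m^3/h * 4.98 mg/L = 1448.682 g/h  (m^3/h * mg/L = g/h)
Daily TAN removed = 1448.682 * 24 = 34768.368 g/day
Convert to kg/day: 34768.368 / 1000 = 34.768368 kg/day

34.768368 kg/day


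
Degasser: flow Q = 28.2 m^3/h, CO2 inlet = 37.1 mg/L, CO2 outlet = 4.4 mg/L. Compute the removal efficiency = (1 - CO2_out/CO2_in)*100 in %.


CO2_out / CO2_in = 4.4 / 37.1 = 0.11859838
Fraction remaining = 0.11859838
efficiency = (1 - 0.11859838) * 100 = 88.1402 %

88.1402 %


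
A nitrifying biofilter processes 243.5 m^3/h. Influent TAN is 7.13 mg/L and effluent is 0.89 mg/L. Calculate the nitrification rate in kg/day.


Concentration drop: TAN_in - TAN_out = 7.13 - 0.89 = 6.24 mg/L
Hourly TAN removed = Q * dTAN = 243.5 m^3/h * 6.24 mg/L = 1519.44 g/h  (m^3/h * mg/L = g/h)
Daily TAN removed = 1519.44 * 24 = 36466.56 g/day
Convert to kg/day: 36466.56 / 1000 = 36.46656 kg/day

36.46656 kg/day


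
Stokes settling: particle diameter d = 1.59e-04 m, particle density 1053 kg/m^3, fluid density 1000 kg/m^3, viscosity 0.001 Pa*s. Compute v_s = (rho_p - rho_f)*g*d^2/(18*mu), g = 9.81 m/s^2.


Density difference: rho_p - rho_f = 1053 - 1000 = 53 kg/m^3
d^2 = (1.59e-04)^2 = 2.5281e-08 m^2
Numerator = (rho_p - rho_f) * g * d^2 = 53 * 9.81 * 2.5281e-08 = 1.314435e-05
Denominator = 18 * mu = 18 * 0.001 = 0.018
v_s = 1.314435e-05 / 0.018 = 7.30242e-04 m/s
Check: Re = rho_f * v_s * d / mu = 1000 * 7.30242e-04 * 1.59e-04 / 0.001 = 0.116 < 1, so Stokes' law applies.

7.30242e-04 m/s


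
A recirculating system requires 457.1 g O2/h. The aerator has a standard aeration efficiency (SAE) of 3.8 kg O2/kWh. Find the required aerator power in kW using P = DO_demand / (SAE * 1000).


SAE in g O2/kWh = 3.8 * 1000 = 3800 g/kWh
P = DO_demand / SAE_g = 457.1 / 3800 = 0.120289 kW

0.120289 kW


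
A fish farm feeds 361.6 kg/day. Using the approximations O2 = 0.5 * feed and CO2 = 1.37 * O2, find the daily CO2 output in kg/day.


O2 = 361.6 * 0.5 = 180.8
CO2 = 180.8 * 1.37 = 247.696

247.696 kg/day


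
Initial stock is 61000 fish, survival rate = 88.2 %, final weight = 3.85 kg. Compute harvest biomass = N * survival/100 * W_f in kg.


Survivors = 61000 * 88.2/100 = 53802 fish
Harvest biomass = survivors * W_f = 53802 * 3.85 = 207137.7 kg

207137.7 kg


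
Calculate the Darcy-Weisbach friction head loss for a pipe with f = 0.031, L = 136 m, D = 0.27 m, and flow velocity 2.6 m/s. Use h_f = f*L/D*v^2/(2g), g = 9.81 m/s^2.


v^2 = 2.6^2 = 6.76 m^2/s^2
L/D = 136/0.27 = 503.7037
h_f = f*(L/D)*v^2/(2g) = 0.031 * 503.7037 * 6.76 / 19.62 = 5.38003 m

5.38003 m


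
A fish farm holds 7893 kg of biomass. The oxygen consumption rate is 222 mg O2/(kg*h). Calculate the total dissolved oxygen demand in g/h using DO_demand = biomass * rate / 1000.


Total O2 consumption (mg/h) = 7893 kg * 222 mg/(kg*h) = 1752246 mg/h
Convert to g/h: 1752246 / 1000 = 1752.246 g/h

1752.246 g/h


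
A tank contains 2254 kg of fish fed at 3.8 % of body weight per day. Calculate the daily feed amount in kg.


Feeding rate fraction = 3.8% / 100 = 0.038
Daily feed = 2254 kg * 0.038 = 85.652 kg/day

85.652 kg/day


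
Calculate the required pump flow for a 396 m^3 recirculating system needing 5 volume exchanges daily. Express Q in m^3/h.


Daily recirculation volume = 396 m^3 * 5 = 1980 m^3/day
Flow rate Q = daily volume / 24 h = 1980 / 24 = 82.5 m^3/h

82.5 m^3/h


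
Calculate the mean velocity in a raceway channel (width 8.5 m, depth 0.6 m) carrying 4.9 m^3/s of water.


Cross-sectional area = W * d = 8.5 * 0.6 = 5.1 m^2
Velocity = Q / A = 4.9 / 5.1 = 0.960784 m/s

0.960784 m/s


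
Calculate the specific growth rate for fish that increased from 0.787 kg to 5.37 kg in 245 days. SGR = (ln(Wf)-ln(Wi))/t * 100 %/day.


ln(W_f) = ln(5.37) = 1.6808279
ln(W_i) = ln(0.787) = -0.23952703
ln(W_f) - ln(W_i) = 1.6808279 - -0.23952703 = 1.9203549
SGR = 1.9203549 / 245 * 100 = 0.783818 %/day

0.783818 %/day


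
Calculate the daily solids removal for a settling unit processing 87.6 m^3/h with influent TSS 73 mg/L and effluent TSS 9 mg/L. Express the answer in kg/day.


Concentration drop: TSS_in - TSS_out = 73 - 9 = 64 mg/L
Hourly solids removed = Q * dTSS = 87.6 m^3/h * 64 mg/L = 5606.4 g/h  (m^3/h * mg/L = g/h)
Daily solids removed = 5606.4 * 24 = 134553.6 g/day
Convert g to kg: 134553.6 / 1000 = 134.5536 kg/day

134.5536 kg/day


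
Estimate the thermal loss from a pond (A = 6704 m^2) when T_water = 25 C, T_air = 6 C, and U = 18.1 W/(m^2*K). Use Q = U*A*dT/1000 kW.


Temperature difference dT = 25 - 6 = 19 K
Heat loss (W) = U * A * dT = 18.1 * 6704 * 19 = 2305505.6 W
Convert to kW: 2305505.6 / 1000 = 2305.5056 kW

2305.5056 kW


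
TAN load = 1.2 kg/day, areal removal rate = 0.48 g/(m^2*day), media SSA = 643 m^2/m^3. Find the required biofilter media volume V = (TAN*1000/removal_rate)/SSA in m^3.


A = 1.2*1000 / 0.48 = 2500 m^2
V = 2500 / 643 = 3.88802

3.88802 m^3


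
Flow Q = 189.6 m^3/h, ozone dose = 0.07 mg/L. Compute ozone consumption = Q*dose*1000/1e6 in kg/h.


O3 demand (mg/h) = Q * dose * 1000 = 189.6 * 0.07 * 1000 = 13272 mg/h
Convert mg to kg: 13272 / 1e6 = 0.013272 kg/h

0.013272 kg/h


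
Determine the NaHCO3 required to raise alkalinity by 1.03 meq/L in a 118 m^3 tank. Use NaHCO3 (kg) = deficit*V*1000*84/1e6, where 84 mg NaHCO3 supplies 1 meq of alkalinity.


Tank volume in L = 118 m^3 * 1000 = 118000 L
Total meq required = 1.03 meq/L * 118000 L = 121540 meq
NaHCO3 mass = 121540 meq * 84 mg/meq / 1e6 = 10.2094 kg

10.2094 kg


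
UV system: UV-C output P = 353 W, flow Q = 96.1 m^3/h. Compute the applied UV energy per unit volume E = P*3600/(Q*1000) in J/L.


Energy delivered per hour = 353 W * 3600 s = 1270800 J/h
Volume treated per hour = 96.1 m^3/h * 1000 = 96100 L/h
dose = 1270800 / 96100 = 13.2237 J/L

13.2237 J/L


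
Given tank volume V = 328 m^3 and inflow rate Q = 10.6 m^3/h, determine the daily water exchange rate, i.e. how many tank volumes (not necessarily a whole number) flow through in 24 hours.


Daily flow volume = 10.6 m^3/h * 24 h = 254.4 m^3/day
Exchanges = daily flow / tank volume = 254.4 / 328 = 0.77561 exchanges/day

0.77561 exchanges/day


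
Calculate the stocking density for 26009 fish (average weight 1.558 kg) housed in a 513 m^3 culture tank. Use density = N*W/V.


Total biomass = 26009 fish * 1.558 kg = 40522.022 kg
Density = total biomass / volume = 40522.022 / 513 = 78.9903 kg/m^3

78.9903 kg/m^3


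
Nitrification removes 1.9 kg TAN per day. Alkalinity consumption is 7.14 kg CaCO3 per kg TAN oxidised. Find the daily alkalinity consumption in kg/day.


Alkalinity factor: 7.14 kg CaCO3 consumed per kg TAN nitrified
alk = 1.9 kg TAN * 7.14 = 13.566 kg CaCO3/day

13.566 kg CaCO3/day


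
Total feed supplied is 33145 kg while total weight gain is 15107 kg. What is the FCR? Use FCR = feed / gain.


FCR = feed consumed / weight gained
FCR = 33145 kg / 15107 kg = 2.19402

2.19402


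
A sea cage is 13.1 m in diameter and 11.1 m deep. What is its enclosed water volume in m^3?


r = d/2 = 13.1/2 = 6.55 m
Base area = pi*r^2 = pi*6.55^2 = 134.78218 m^2
Volume = 134.78218 * 11.1 = 1496.08 m^3

1496.08 m^3


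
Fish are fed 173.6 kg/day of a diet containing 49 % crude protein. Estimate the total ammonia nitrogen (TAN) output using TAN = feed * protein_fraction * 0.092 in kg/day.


Protein in feed = 173.6 * 49/100 = 85.064 kg/day
TAN = protein * 0.092 = 85.064 * 0.092 = 7.825888 kg/day

7.825888 kg/day


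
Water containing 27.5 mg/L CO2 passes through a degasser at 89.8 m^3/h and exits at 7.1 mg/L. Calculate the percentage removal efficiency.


CO2_out / CO2_in = 7.1 / 27.5 = 0.25818182
Fraction remaining = 0.25818182
efficiency = (1 - 0.25818182) * 100 = 74.1818 %

74.1818 %


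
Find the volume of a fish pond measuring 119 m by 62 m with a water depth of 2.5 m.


Base area = L * W = 119 * 62 = 7378 m^2
Volume = area * depth = 7378 * 2.5 = 18445 m^3

18445 m^3


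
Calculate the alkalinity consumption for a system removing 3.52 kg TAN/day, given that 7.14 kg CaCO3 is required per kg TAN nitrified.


Alkalinity factor: 7.14 kg CaCO3 consumed per kg TAN nitrified
alk = 3.52 kg TAN * 7.14 = 25.1328 kg CaCO3/day

25.1328 kg CaCO3/day


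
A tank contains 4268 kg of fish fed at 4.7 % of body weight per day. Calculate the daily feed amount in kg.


Feeding rate fraction = 4.7% / 100 = 0.047
Daily feed = 4268 kg * 0.047 = 200.596 kg/day

200.596 kg/day


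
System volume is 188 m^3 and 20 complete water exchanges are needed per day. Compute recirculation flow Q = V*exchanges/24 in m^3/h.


Daily recirculation volume = 188 m^3 * 20 = 3760 m^3/day
Flow rate Q = daily volume / 24 h = 3760 / 24 = 156.667 m^3/h

156.667 m^3/h


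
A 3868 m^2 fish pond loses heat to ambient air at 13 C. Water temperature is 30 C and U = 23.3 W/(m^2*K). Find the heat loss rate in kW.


Temperature difference dT = 30 - 13 = 17 K
Heat loss (W) = U * A * dT = 23.3 * 3868 * 17 = 1532114.8 W
Convert to kW: 1532114.8 / 1000 = 1532.1148 kW

1532.1148 kW


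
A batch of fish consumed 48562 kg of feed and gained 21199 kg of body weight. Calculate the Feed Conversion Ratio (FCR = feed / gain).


FCR = feed consumed / weight gained
FCR = 48562 kg / 21199 kg = 2.29077

2.29077


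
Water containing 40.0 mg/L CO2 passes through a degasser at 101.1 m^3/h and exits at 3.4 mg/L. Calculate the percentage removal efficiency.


CO2_out / CO2_in = 3.4 / 40.0 = 0.085
Fraction remaining = 0.085
efficiency = (1 - 0.085) * 100 = 91.5 %

91.5 %


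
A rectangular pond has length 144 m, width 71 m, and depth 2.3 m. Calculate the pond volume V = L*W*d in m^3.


Base area = L * W = 144 * 71 = 10224 m^2
Volume = area * depth = 10224 * 2.3 = 23515.2 m^3

23515.2 m^3


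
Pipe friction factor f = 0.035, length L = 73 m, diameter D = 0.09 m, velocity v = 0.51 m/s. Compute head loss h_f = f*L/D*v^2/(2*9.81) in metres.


v^2 = 0.51^2 = 0.2601 m^2/s^2
L/D = 73/0.09 = 811.11111
h_f = f*(L/D)*v^2/(2g) = 0.035 * 811.11111 * 0.2601 / 19.62 = 0.376348 m

0.376348 m


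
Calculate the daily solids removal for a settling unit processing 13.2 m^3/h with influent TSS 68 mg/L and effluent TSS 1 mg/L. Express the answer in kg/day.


Concentration drop: TSS_in - TSS_out = 68 - 1 = 67 mg/L
Hourly solids removed = Q * dTSS = 13.2 m^3/h * 67 mg/L = 884.4 g/h  (m^3/h * mg/L = g/h)
Daily solids removed = 884.4 * 24 = 21225.6 g/day
Convert g to kg: 21225.6 / 1000 = 21.2256 kg/day

21.2256 kg/day


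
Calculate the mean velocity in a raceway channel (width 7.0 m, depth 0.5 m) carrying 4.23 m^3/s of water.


Cross-sectional area = W * d = 7.0 * 0.5 = 3.5 m^2
Velocity = Q / A = 4.23 / 3.5 = 1.20857 m/s

1.20857 m/s


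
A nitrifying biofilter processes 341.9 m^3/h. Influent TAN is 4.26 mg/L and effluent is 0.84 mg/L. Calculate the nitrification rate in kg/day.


Concentration drop: TAN_in - TAN_out = 4.26 - 0.84 = 3.42 mg/L
Hourly TAN removed = Q * dTAN = 341.9 m^3/h * 3.42 mg/L = 1169.298 g/h  (m^3/h * mg/L = g/h)
Daily TAN removed = 1169.298 * 24 = 28063.152 g/day
Convert to kg/day: 28063.152 / 1000 = 28.063152 kg/day

28.063152 kg/day


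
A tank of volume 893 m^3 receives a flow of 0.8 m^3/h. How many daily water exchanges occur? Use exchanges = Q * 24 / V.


Daily flow volume = 0.8 m^3/h * 24 h = 19.2 m^3/day
Exchanges = daily flow / tank volume = 19.2 / 893 = 0.0215006 exchanges/day

0.0215006 exchanges/day


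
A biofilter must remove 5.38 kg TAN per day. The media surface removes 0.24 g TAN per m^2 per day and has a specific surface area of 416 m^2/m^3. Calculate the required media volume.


A = 5.38*1000 / 0.24 = 22416.667 m^2
V = 22416.667 / 416 = 53.8862

53.8862 m^3


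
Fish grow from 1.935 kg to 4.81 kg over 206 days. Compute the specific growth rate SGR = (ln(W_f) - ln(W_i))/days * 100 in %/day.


ln(W_f) = ln(4.81) = 1.5706971
ln(W_i) = ln(1.935) = 0.66010733
ln(W_f) - ln(W_i) = 1.5706971 - 0.66010733 = 0.91058977
SGR = 0.91058977 / 206 * 100 = 0.442034 %/day

0.442034 %/day


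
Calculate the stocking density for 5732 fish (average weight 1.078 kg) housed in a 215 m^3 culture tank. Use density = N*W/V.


Total biomass = 5732 fish * 1.078 kg = 6179.096 kg
Density = total biomass / volume = 6179.096 / 215 = 28.74 kg/m^3

28.74 kg/m^3


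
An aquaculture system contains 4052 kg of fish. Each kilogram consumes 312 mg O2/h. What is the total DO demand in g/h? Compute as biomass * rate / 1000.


Total O2 consumption (mg/h) = 4052 kg * 312 mg/(kg*h) = 1264224 mg/h
Convert to g/h: 1264224 / 1000 = 1264.224 g/h

1264.224 g/h


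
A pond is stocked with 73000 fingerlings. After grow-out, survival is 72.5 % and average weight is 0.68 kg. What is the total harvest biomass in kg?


Survivors = 73000 * 72.5/100 = 52925 fish
Harvest biomass = survivors * W_f = 52925 * 0.68 = 35989 kg

35989 kg


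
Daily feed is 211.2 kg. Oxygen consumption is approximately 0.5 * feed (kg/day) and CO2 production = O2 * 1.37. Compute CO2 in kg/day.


O2 = 211.2 * 0.5 = 105.6
CO2 = 105.6 * 1.37 = 144.672

144.672 kg/day


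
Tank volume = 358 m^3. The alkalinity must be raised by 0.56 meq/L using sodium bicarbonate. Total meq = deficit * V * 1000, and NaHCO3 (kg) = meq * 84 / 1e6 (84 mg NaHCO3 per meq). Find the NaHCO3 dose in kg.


Tank volume in L = 358 m^3 * 1000 = 358000 L
Total meq required = 0.56 meq/L * 358000 L = 200480 meq
NaHCO3 mass = 200480 meq * 84 mg/meq / 1e6 = 16.8403 kg

16.8403 kg


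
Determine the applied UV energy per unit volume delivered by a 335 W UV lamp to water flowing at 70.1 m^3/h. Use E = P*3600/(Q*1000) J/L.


Energy delivered per hour = 335 W * 3600 s = 1206000 J/h
Volume treated per hour = 70.1 m^3/h * 1000 = 70100 L/h
dose = 1206000 / 70100 = 17.204 J/L

17.204 J/L


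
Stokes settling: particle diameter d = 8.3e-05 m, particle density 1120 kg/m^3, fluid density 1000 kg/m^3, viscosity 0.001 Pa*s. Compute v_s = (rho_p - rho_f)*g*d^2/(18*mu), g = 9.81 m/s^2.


Density difference: rho_p - rho_f = 1120 - 1000 = 120 kg/m^3
d^2 = (8.3e-05)^2 = 6.889e-09 m^2
Numerator = (rho_p - rho_f) * g * d^2 = 120 * 9.81 * 6.889e-09 = 8.1097308e-06
Denominator = 18 * mu = 18 * 0.001 = 0.018
v_s = 8.1097308e-06 / 0.018 = 4.50541e-04 m/s
Check: Re = rho_f * v_s * d / mu = 1000 * 4.50541e-04 * 8.3e-05 / 0.001 = 0.0374 < 1, so Stokes' law applies.

4.50541e-04 m/s


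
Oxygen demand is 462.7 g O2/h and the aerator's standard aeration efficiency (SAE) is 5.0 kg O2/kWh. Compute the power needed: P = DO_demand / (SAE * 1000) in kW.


SAE in g O2/kWh = 5.0 * 1000 = 5000 g/kWh
P = DO_demand / SAE_g = 462.7 / 5000 = 0.09254 kW

0.09254 kW


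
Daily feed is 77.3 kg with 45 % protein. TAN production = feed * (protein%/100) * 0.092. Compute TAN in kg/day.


Protein in feed = 77.3 * 45/100 = 34.785 kg/day
TAN = protein * 0.092 = 34.785 * 0.092 = 3.20022 kg/day

3.20022 kg/day


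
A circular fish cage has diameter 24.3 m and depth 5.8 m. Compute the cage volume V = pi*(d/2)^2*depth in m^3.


r = d/2 = 24.3/2 = 12.15 m
Base area = pi*r^2 = pi*12.15^2 = 463.76976 m^2
Volume = 463.76976 * 5.8 = 2689.86 m^3

2689.86 m^3


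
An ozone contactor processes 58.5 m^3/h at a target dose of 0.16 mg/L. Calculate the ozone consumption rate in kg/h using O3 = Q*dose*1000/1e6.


O3 demand (mg/h) = Q * dose * 1000 = 58.5 * 0.16 * 1000 = 9360 mg/h
Convert mg to kg: 9360 / 1e6 = 0.00936 kg/h

0.00936 kg/h


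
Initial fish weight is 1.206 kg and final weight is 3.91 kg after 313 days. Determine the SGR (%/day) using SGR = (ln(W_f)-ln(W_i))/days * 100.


ln(W_f) = ln(3.91) = 1.3635374
ln(W_i) = ln(1.206) = 0.1873091
ln(W_f) - ln(W_i) = 1.3635374 - 0.1873091 = 1.1762283
SGR = 1.1762283 / 313 * 100 = 0.375792 %/day

0.375792 %/day


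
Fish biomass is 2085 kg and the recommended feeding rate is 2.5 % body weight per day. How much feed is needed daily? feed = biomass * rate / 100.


Feeding rate fraction = 2.5% / 100 = 0.025
Daily feed = 2085 kg * 0.025 = 52.125 kg/day

52.125 kg/day


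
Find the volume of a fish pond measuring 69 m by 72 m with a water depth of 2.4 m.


Base area = L * W = 69 * 72 = 4968 m^2
Volume = area * depth = 4968 * 2.4 = 11923.2 m^3

11923.2 m^3


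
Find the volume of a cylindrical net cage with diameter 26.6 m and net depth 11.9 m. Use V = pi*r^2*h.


r = d/2 = 26.6/2 = 13.3 m
Base area = pi*r^2 = pi*13.3^2 = 555.71632 m^2
Volume = 555.71632 * 11.9 = 6613.02 m^3

6613.02 m^3


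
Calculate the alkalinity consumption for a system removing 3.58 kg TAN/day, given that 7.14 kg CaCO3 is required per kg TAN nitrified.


Alkalinity factor: 7.14 kg CaCO3 consumed per kg TAN nitrified
alk = 3.58 kg TAN * 7.14 = 25.5612 kg CaCO3/day

25.5612 kg CaCO3/day


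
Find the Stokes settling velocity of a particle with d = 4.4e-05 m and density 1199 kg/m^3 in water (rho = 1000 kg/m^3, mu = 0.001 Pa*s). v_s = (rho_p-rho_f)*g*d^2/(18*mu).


Density difference: rho_p - rho_f = 1199 - 1000 = 199 kg/m^3
d^2 = (4.4e-05)^2 = 1.936e-09 m^2
Numerator = (rho_p - rho_f) * g * d^2 = 199 * 9.81 * 1.936e-09 = 3.7794398e-06
Denominator = 18 * mu = 18 * 0.001 = 0.018
v_s = 3.7794398e-06 / 0.018 = 2.09969e-04 m/s
Check: Re = rho_f * v_s * d / mu = 1000 * 2.09969e-04 * 4.4e-05 / 0.001 = 0.00924 < 1, so Stokes' law applies.

2.09969e-04 m/s


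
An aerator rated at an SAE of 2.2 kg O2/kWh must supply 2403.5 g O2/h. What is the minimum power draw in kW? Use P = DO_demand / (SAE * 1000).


SAE in g O2/kWh = 2.2 * 1000 = 2200 g/kWh
P = DO_demand / SAE_g = 2403.5 / 2200 = 1.0925 kW

1.0925 kW


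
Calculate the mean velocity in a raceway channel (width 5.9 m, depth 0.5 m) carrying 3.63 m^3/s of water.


Cross-sectional area = W * d = 5.9 * 0.5 = 2.95 m^2
Velocity = Q / A = 3.63 / 2.95 = 1.23051 m/s

1.23051 m/s


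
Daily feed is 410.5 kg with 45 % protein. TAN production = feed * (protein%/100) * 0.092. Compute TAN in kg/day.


Protein in feed = 410.5 * 45/100 = 184.725 kg/day
TAN = protein * 0.092 = 184.725 * 0.092 = 16.9947 kg/day

16.9947 kg/day


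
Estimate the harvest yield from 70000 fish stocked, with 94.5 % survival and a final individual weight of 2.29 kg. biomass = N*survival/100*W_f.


Survivors = 70000 * 94.5/100 = 66150 fish
Harvest biomass = survivors * W_f = 66150 * 2.29 = 151483.5 kg

151483.5 kg


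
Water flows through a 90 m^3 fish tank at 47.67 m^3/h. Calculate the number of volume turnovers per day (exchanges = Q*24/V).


Daily flow volume = 47.67 m^3/h * 24 h = 1144.08 m^3/day
Exchanges = daily flow / tank volume = 1144.08 / 90 = 12.712 exchanges/day

12.712 exchanges/day


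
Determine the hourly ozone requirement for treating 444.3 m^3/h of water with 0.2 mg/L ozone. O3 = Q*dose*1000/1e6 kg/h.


O3 demand (mg/h) = Q * dose * 1000 = 444.3 * 0.2 * 1000 = 88860 mg/h
Convert mg to kg: 88860 / 1e6 = 0.08886 kg/h

0.08886 kg/h


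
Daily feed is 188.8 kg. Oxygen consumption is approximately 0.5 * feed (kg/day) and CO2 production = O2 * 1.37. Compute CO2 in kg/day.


O2 = 188.8 * 0.5 = 94.4
CO2 = 94.4 * 1.37 = 129.328

129.328 kg/day


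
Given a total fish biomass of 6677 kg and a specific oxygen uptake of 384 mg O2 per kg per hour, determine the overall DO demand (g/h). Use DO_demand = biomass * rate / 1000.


Total O2 consumption (mg/h) = 6677 kg * 384 mg/(kg*h) = 2563968 mg/h
Convert to g/h: 2563968 / 1000 = 2563.968 g/h

2563.968 g/h


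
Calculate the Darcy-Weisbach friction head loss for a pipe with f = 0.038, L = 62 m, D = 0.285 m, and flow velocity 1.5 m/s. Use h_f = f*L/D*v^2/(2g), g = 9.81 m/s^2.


v^2 = 1.5^2 = 2.25 m^2/s^2
L/D = 62/0.285 = 217.54386
h_f = f*(L/D)*v^2/(2g) = 0.038 * 217.54386 * 2.25 / 19.62 = 0.948012 m

0.948012 m


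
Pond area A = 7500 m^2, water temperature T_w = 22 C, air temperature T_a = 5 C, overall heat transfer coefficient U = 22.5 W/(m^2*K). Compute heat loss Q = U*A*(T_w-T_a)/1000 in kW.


Temperature difference dT = 22 - 5 = 17 K
Heat loss (W) = U * A * dT = 22.5 * 7500 * 17 = 2868750 W
Convert to kW: 2868750 / 1000 = 2868.75 kW

2868.75 kW


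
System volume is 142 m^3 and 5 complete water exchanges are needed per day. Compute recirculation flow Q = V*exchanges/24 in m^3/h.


Daily recirculation volume = 142 m^3 * 5 = 710 m^3/day
Flow rate Q = daily volume / 24 h = 710 / 24 = 29.5833 m^3/h

29.5833 m^3/h


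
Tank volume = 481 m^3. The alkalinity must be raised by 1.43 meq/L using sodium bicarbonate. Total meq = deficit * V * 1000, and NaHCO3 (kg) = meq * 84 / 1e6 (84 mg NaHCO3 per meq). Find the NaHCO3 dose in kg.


Tank volume in L = 481 m^3 * 1000 = 481000 L
Total meq required = 1.43 meq/L * 481000 L = 687830 meq
NaHCO3 mass = 687830 meq * 84 mg/meq / 1e6 = 57.7777 kg

57.7777 kg


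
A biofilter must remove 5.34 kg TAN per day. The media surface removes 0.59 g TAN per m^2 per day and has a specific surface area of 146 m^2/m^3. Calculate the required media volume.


A = 5.34*1000 / 0.59 = 9050.8475 m^2
V = 9050.8475 / 146 = 61.9921

61.9921 m^3


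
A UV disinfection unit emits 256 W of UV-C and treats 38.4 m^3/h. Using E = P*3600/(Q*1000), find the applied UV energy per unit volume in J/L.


Energy delivered per hour = 256 W * 3600 s = 921600 J/h
Volume treated per hour = 38.4 m^3/h * 1000 = 38400 L/h
dose = 921600 / 38400 = 24 J/L

24 J/L


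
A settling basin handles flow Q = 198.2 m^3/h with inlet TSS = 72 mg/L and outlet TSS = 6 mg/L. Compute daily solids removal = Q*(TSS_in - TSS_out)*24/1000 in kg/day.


Concentration drop: TSS_in - TSS_out = 72 - 6 = 66 mg/L
Hourly solids removed = Q * dTSS = 198.2 m^3/h * 66 mg/L = 13081.2 g/h  (m^3/h * mg/L = g/h)
Daily solids removed = 13081.2 * 24 = 313948.8 g/day
Convert g to kg: 313948.8 / 1000 = 313.9488 kg/day

313.9488 kg/day


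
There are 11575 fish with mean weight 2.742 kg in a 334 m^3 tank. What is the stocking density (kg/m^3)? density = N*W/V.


Total biomass = 11575 fish * 2.742 kg = 31738.65 kg
Density = total biomass / volume = 31738.65 / 334 = 95.0259 kg/m^3

95.0259 kg/m^3


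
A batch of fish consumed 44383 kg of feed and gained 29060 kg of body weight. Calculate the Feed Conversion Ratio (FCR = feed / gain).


FCR = feed consumed / weight gained
FCR = 44383 kg / 29060 kg = 1.52729

1.52729


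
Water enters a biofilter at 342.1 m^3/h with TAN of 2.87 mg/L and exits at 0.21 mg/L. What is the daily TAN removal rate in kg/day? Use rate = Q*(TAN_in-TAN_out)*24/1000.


Concentration drop: TAN_in - TAN_out = 2.87 - 0.21 = 2.66 mg/L
Hourly TAN removed = Q * dTAN = 342.1 m^3/h * 2.66 mg/L = 909.986 g/h  (m^3/h * mg/L = g/h)
Daily TAN removed = 909.986 * 24 = 21839.664 g/day
Convert to kg/day: 21839.664 / 1000 = 21.839664 kg/day

21.839664 kg/day


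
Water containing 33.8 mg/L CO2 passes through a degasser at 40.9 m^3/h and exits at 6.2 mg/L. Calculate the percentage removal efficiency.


CO2_out / CO2_in = 6.2 / 33.8 = 0.18343195
Fraction remaining = 0.18343195
efficiency = (1 - 0.18343195) * 100 = 81.6568 %

81.6568 %


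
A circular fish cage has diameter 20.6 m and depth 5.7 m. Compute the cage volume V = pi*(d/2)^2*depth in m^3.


r = d/2 = 20.6/2 = 10.3 m
Base area = pi*r^2 = pi*10.3^2 = 333.29156 m^2
Volume = 333.29156 * 5.7 = 1899.76 m^3

1899.76 m^3


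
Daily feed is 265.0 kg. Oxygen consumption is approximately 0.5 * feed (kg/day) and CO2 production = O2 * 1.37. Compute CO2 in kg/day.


O2 = 265.0 * 0.5 = 132.5
CO2 = 132.5 * 1.37 = 181.525

181.525 kg/day


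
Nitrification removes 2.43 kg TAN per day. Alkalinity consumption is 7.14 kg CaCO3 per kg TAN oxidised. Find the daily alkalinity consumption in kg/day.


Alkalinity factor: 7.14 kg CaCO3 consumed per kg TAN nitrified
alk = 2.43 kg TAN * 7.14 = 17.3502 kg CaCO3/day

17.3502 kg CaCO3/day


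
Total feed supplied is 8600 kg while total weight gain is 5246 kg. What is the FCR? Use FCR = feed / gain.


FCR = feed consumed / weight gained
FCR = 8600 kg / 5246 kg = 1.63934

1.63934


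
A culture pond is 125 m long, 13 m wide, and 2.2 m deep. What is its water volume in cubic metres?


Base area = L * W = 125 * 13 = 1625 m^2
Volume = area * depth = 1625 * 2.2 = 3575 m^3

3575 m^3


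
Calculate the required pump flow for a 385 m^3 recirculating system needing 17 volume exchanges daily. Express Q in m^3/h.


Daily recirculation volume = 385 m^3 * 17 = 6545 m^3/day
Flow rate Q = daily volume / 24 h = 6545 / 24 = 272.708 m^3/h

272.708 m^3/h


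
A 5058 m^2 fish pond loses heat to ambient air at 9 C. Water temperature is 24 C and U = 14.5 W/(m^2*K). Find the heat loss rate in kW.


Temperature difference dT = 24 - 9 = 15 K
Heat loss (W) = U * A * dT = 14.5 * 5058 * 15 = 1100115 W
Convert to kW: 1100115 / 1000 = 1100.115 kW

1100.115 kW


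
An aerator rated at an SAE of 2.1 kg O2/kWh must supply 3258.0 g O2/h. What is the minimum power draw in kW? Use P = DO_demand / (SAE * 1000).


SAE in g O2/kWh = 2.1 * 1000 = 2100 g/kWh
P = DO_demand / SAE_g = 3258.0 / 2100 = 1.55143 kW

1.55143 kW


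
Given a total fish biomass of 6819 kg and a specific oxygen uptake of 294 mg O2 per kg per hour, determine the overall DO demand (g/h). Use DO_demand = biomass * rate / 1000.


Total O2 consumption (mg/h) = 6819 kg * 294 mg/(kg*h) = 2004786 mg/h
Convert to g/h: 2004786 / 1000 = 2004.786 g/h

2004.786 g/h


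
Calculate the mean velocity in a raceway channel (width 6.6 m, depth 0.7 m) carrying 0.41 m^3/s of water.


Cross-sectional area = W * d = 6.6 * 0.7 = 4.62 m^2
Velocity = Q / A = 0.41 / 4.62 = 0.0887446 m/s

0.0887446 m/s


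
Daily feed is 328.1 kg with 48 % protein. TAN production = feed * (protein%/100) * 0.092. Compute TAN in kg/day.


Protein in feed = 328.1 * 48/100 = 157.488 kg/day
TAN = protein * 0.092 = 157.488 * 0.092 = 14.488896 kg/day

14.488896 kg/day
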